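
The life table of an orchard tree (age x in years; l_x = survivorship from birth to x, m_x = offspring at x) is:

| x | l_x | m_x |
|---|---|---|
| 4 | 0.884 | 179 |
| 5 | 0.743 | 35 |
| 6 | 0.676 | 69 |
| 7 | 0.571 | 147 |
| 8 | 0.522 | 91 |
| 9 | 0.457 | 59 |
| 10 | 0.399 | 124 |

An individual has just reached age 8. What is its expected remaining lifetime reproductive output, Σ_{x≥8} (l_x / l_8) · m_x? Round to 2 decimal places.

l_8 = 0.522. Conditional survival from age 8 to x is l_x / l_8.
  x=8: (0.522/0.522) × 91 = 91.0000
  x=9: (0.457/0.522) × 59 = 51.6533
  x=10: (0.399/0.522) × 124 = 94.7816
Sum = 91.0000 + 51.6533 + 94.7816 = 237.4349

237.43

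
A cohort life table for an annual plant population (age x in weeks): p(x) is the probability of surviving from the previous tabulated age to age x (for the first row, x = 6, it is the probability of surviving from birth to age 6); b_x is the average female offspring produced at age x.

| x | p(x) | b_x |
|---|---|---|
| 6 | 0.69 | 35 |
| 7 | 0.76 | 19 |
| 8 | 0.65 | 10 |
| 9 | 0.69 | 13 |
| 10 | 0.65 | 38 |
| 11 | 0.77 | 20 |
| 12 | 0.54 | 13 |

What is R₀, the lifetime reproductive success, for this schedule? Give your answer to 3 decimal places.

Survivorship from birth: l_x = p_6·p_7·…·p_x.
  l_6 = 0.69000
  l_7 = 0.52440
  l_8 = 0.34086
  l_9 = 0.23519
  l_10 = 0.15288
  l_11 = 0.11771
  l_12 = 0.06357
R₀ = Σ l_x b_x:
  age 6: 0.69000 × 35 = 24.1500
  age 7: 0.52440 × 19 = 9.9636
  age 8: 0.34086 × 10 = 3.4086
  age 9: 0.23519 × 13 = 3.0575
  age 10: 0.15288 × 38 = 5.8094
  age 11: 0.11771 × 20 = 2.3542
  age 12: 0.06357 × 13 = 0.8264
R₀ = 24.1500 + 9.9636 + 3.4086 + 3.0575 + 5.8094 + 2.3542 + 0.8264 = 49.5697

49.570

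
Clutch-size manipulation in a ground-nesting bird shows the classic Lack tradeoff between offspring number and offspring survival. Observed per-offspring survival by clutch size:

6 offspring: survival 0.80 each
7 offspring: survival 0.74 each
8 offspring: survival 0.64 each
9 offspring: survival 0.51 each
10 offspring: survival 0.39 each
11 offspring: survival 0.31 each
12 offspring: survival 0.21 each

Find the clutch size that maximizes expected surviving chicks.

7

Expected surviving chicks = c × s(c):
  c=6: 6 × 0.80 = 4.800
  c=7: 7 × 0.74 = 5.180
  c=8: 8 × 0.64 = 5.120
  c=9: 9 × 0.51 = 4.590
  c=10: 10 × 0.39 = 3.900
  c=11: 11 × 0.31 = 3.410
  c=12: 12 × 0.21 = 2.520
Maximum at c = 7 (5.180 surviving chicks).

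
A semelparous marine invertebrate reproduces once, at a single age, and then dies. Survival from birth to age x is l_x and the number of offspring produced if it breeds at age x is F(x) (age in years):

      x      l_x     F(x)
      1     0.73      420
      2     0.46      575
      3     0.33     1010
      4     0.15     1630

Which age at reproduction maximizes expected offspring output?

Expected offspring if breeding at age x = l_x × F(x):
  age 1: 0.73 × 420 = 306.600
  age 2: 0.46 × 575 = 264.500
  age 3: 0.33 × 1010 = 333.300
  age 4: 0.15 × 1630 = 244.500
Maximum at age 3 (333.300).

3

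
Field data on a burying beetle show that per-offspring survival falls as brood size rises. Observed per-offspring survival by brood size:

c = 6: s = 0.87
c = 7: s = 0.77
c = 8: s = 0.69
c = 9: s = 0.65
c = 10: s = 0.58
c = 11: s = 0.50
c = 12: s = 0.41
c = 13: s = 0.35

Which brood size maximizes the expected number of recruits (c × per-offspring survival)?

9

Expected recruits = c × s(c):
  c=6: 6 × 0.87 = 5.220
  c=7: 7 × 0.77 = 5.390
  c=8: 8 × 0.69 = 5.520
  c=9: 9 × 0.65 = 5.850
  c=10: 10 × 0.58 = 5.800
  c=11: 11 × 0.50 = 5.500
  c=12: 12 × 0.41 = 4.920
  c=13: 13 × 0.35 = 4.550
Maximum at c = 9 (5.850 recruits).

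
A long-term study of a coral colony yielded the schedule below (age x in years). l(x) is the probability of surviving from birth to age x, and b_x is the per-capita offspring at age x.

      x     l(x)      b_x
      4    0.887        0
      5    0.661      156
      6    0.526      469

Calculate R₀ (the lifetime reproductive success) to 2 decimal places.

R₀ = Σ l(x) b_x:
  age 4: 0.887 × 0 = 0.0000
  age 5: 0.661 × 156 = 103.1160
  age 6: 0.526 × 469 = 246.6940
R₀ = 0.0000 + 103.1160 + 246.6940 = 349.8100

349.81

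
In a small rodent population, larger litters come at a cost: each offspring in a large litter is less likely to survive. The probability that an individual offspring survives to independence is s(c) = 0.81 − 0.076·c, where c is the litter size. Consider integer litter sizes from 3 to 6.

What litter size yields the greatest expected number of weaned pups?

Expected weaned pups = c × s(c):
  c=3: 3 × 0.582 = 1.746
  c=4: 4 × 0.506 = 2.024
  c=5: 5 × 0.430 = 2.150
  c=6: 6 × 0.354 = 2.124
Maximum at c = 5 (2.150 weaned pups).

5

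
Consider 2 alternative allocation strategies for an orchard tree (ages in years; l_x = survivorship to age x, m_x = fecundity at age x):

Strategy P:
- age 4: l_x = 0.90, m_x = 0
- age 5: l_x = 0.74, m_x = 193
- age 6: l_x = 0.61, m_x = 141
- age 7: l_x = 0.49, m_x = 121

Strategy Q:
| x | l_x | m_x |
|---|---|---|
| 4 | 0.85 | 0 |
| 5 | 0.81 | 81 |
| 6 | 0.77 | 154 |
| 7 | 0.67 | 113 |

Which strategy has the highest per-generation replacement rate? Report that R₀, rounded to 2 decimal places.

Strategy P: R₀ = 0.90×0 + 0.74×193 + 0.61×141 + 0.49×121 = 288.1200
Strategy Q: R₀ = 0.85×0 + 0.81×81 + 0.77×154 + 0.67×113 = 259.9000
Highest R₀: strategy P with 288.1200.

288.12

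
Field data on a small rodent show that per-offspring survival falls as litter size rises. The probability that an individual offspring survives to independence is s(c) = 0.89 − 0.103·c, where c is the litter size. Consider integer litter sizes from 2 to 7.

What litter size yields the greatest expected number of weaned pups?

4

Expected weaned pups = c × s(c):
  c=2: 2 × 0.684 = 1.368
  c=3: 3 × 0.581 = 1.743
  c=4: 4 × 0.478 = 1.912
  c=5: 5 × 0.375 = 1.875
  c=6: 6 × 0.272 = 1.632
  c=7: 7 × 0.169 = 1.183
Maximum at c = 4 (1.912 weaned pups).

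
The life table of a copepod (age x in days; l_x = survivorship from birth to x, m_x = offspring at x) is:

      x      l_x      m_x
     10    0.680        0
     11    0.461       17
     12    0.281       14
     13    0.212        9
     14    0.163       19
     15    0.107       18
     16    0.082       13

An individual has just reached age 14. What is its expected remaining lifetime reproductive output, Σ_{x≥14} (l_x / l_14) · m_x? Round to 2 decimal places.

l_14 = 0.163. Conditional survival from age 14 to x is l_x / l_14.
  x=14: (0.163/0.163) × 19 = 19.0000
  x=15: (0.107/0.163) × 18 = 11.8160
  x=16: (0.082/0.163) × 13 = 6.5399
Sum = 19.0000 + 11.8160 + 6.5399 = 37.3558

37.36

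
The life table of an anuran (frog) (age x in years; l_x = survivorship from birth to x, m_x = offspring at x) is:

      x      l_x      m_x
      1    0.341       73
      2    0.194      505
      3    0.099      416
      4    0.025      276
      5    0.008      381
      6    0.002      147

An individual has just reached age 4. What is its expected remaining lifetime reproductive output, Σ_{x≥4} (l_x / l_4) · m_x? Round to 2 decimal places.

409.68

l_4 = 0.025. Conditional survival from age 4 to x is l_x / l_4.
  x=4: (0.025/0.025) × 276 = 276.0000
  x=5: (0.008/0.025) × 381 = 121.9200
  x=6: (0.002/0.025) × 147 = 11.7600
Sum = 276.0000 + 121.9200 + 11.7600 = 409.6800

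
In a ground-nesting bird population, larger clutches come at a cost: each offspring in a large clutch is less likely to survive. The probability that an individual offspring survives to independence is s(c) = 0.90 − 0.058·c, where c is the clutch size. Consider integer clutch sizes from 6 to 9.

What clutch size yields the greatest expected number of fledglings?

Expected fledglings = c × s(c):
  c=6: 6 × 0.552 = 3.312
  c=7: 7 × 0.494 = 3.458
  c=8: 8 × 0.436 = 3.488
  c=9: 9 × 0.378 = 3.402
Maximum at c = 8 (3.488 fledglings).

8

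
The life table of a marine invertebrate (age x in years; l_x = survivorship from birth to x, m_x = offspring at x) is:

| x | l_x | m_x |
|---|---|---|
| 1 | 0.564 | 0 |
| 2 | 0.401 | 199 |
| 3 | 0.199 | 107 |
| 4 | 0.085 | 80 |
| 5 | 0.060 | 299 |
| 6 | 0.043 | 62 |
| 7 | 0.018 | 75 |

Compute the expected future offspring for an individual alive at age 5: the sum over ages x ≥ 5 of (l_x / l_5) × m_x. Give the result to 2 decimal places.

365.93

l_5 = 0.060. Conditional survival from age 5 to x is l_x / l_5.
  x=5: (0.060/0.060) × 299 = 299.0000
  x=6: (0.043/0.060) × 62 = 44.4333
  x=7: (0.018/0.060) × 75 = 22.5000
Sum = 299.0000 + 44.4333 + 22.5000 = 365.9333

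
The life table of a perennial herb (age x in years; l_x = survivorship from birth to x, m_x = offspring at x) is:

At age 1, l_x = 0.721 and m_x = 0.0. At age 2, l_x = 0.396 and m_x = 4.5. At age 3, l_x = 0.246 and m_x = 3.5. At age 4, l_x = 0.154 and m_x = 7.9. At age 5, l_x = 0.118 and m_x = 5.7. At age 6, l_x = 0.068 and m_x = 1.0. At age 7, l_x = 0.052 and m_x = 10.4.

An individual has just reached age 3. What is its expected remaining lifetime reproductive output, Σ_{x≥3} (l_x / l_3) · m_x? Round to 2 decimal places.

l_3 = 0.246. Conditional survival from age 3 to x is l_x / l_3.
  x=3: (0.246/0.246) × 3.5 = 3.5000
  x=4: (0.154/0.246) × 7.9 = 4.9455
  x=5: (0.118/0.246) × 5.7 = 2.7341
  x=6: (0.068/0.246) × 1.0 = 0.2764
  x=7: (0.052/0.246) × 10.4 = 2.1984
Sum = 3.5000 + 4.9455 + 2.7341 + 0.2764 + 2.1984 = 13.6545

13.65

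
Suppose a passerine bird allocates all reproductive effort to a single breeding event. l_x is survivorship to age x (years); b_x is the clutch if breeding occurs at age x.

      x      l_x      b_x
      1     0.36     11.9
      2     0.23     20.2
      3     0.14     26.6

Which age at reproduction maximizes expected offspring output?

Expected offspring if breeding at age x = l_x × b_x:
  age 1: 0.36 × 11.9 = 4.284
  age 2: 0.23 × 20.2 = 4.646
  age 3: 0.14 × 26.6 = 3.724
Maximum at age 2 (4.646).

2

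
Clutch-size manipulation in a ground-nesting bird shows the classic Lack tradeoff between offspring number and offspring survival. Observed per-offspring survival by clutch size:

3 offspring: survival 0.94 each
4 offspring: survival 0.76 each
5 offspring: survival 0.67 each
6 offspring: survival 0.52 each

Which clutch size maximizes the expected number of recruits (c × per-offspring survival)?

5

Expected recruits = c × s(c):
  c=3: 3 × 0.94 = 2.820
  c=4: 4 × 0.76 = 3.040
  c=5: 5 × 0.67 = 3.350
  c=6: 6 × 0.52 = 3.120
Maximum at c = 5 (3.350 recruits).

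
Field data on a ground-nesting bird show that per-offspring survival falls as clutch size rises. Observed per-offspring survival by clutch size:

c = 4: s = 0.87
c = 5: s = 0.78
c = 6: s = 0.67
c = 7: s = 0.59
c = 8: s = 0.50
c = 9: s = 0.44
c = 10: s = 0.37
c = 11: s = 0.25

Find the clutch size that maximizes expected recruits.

Expected recruits = c × s(c):
  c=4: 4 × 0.87 = 3.480
  c=5: 5 × 0.78 = 3.900
  c=6: 6 × 0.67 = 4.020
  c=7: 7 × 0.59 = 4.130
  c=8: 8 × 0.50 = 4.000
  c=9: 9 × 0.44 = 3.960
  c=10: 10 × 0.37 = 3.700
  c=11: 11 × 0.25 = 2.750
Maximum at c = 7 (4.130 recruits).

7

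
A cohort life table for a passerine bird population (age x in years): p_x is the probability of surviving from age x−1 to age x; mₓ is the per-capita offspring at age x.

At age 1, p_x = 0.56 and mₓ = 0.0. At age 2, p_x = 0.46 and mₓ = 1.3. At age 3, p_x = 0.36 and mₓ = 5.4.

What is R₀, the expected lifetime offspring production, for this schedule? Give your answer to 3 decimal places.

Survivorship from birth: l_x = p_1·p_2·…·p_x.
  l_1 = 0.56000
  l_2 = 0.25760
  l_3 = 0.09274
R₀ = Σ l_x mₓ:
  age 1: 0.56000 × 0.0 = 0.0000
  age 2: 0.25760 × 1.3 = 0.3349
  age 3: 0.09274 × 5.4 = 0.5008
R₀ = 0.0000 + 0.3349 + 0.5008 = 0.8357

0.836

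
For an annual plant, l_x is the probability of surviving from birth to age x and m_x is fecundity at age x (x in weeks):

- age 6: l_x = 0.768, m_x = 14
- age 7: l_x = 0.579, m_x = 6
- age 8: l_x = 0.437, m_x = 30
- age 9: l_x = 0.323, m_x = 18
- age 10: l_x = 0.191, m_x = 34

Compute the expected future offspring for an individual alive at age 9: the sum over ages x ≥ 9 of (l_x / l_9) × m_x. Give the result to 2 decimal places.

38.11

l_9 = 0.323. Conditional survival from age 9 to x is l_x / l_9.
  x=9: (0.323/0.323) × 18 = 18.0000
  x=10: (0.191/0.323) × 34 = 20.1053
Sum = 18.0000 + 20.1053 = 38.1053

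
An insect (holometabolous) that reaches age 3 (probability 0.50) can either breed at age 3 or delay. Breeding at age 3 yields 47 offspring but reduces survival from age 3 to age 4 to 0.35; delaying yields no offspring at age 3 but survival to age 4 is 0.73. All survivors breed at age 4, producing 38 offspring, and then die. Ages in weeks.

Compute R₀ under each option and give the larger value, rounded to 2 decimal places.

30.15

breed at age 3: R₀ = 0.50 × (47 + 0.35 × 38) = 0.50 × 60.3000 = 30.1500
delay to age 4: R₀ = 0.50 × (0.73 × 38) = 0.50 × 27.7400 = 13.8700
Higher: breed at age 3 (30.1500).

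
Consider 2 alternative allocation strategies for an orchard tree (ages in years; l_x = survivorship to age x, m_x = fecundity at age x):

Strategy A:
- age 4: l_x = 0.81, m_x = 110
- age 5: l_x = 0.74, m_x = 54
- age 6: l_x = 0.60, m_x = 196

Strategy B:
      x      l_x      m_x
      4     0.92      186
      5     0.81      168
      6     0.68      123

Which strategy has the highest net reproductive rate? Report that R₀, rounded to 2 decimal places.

Strategy A: R₀ = 0.81×110 + 0.74×54 + 0.60×196 = 246.6600
Strategy B: R₀ = 0.92×186 + 0.81×168 + 0.68×123 = 390.8400
Highest R₀: strategy B with 390.8400.

390.84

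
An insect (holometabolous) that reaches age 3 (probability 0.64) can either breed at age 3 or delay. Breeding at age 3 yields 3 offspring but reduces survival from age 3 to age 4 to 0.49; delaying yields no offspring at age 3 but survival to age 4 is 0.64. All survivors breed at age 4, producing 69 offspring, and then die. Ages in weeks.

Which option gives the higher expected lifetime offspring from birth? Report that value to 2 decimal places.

28.26

breed at age 3: R₀ = 0.64 × (3 + 0.49 × 69) = 0.64 × 36.8100 = 23.5584
delay to age 4: R₀ = 0.64 × (0.64 × 69) = 0.64 × 44.1600 = 28.2624
Higher: delay to age 4 (28.2624).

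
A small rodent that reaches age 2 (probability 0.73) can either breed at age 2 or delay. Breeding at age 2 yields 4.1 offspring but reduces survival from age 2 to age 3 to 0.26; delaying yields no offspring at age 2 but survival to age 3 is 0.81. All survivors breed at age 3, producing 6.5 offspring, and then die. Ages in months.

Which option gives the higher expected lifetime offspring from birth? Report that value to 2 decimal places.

breed at age 2: R₀ = 0.73 × (4.1 + 0.26 × 6.5) = 0.73 × 5.7900 = 4.2267
delay to age 3: R₀ = 0.73 × (0.81 × 6.5) = 0.73 × 5.2650 = 3.8435
Higher: breed at age 2 (4.2267).

4.23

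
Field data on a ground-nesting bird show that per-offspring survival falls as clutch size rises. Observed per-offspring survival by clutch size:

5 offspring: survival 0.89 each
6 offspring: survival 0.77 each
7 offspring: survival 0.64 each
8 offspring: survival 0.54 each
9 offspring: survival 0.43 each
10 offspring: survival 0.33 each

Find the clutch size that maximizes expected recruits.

Expected recruits = c × s(c):
  c=5: 5 × 0.89 = 4.450
  c=6: 6 × 0.77 = 4.620
  c=7: 7 × 0.64 = 4.480
  c=8: 8 × 0.54 = 4.320
  c=9: 9 × 0.43 = 3.870
  c=10: 10 × 0.33 = 3.300
Maximum at c = 6 (4.620 recruits).

6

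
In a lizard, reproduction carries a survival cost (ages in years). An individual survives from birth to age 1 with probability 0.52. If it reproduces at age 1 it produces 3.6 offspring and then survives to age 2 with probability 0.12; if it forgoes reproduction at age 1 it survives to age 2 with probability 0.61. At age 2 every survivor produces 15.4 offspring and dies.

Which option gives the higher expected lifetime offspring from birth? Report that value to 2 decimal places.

breed at age 1: R₀ = 0.52 × (3.6 + 0.12 × 15.4) = 0.52 × 5.4480 = 2.8330
delay to age 2: R₀ = 0.52 × (0.61 × 15.4) = 0.52 × 9.3940 = 4.8849
Higher: delay to age 2 (4.8849).

4.88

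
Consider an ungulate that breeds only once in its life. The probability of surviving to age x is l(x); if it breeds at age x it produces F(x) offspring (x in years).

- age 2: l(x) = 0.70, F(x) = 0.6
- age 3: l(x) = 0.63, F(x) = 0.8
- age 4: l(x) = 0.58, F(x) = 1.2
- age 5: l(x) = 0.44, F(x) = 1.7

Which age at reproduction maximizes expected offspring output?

Expected offspring if breeding at age x = l(x) × F(x):
  age 2: 0.70 × 0.6 = 0.420
  age 3: 0.63 × 0.8 = 0.504
  age 4: 0.58 × 1.2 = 0.696
  age 5: 0.44 × 1.7 = 0.748
Maximum at age 5 (0.748).

5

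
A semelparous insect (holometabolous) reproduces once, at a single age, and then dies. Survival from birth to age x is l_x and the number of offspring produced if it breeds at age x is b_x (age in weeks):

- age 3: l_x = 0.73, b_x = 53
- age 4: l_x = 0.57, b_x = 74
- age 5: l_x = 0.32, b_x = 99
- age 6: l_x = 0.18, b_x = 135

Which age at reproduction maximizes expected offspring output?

Expected offspring if breeding at age x = l_x × b_x:
  age 3: 0.73 × 53 = 38.690
  age 4: 0.57 × 74 = 42.180
  age 5: 0.32 × 99 = 31.680
  age 6: 0.18 × 135 = 24.300
Maximum at age 4 (42.180).

4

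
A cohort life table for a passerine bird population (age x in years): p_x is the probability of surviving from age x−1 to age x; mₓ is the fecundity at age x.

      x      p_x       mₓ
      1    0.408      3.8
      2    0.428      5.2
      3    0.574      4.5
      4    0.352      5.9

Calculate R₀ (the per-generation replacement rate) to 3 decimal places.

3.118

Survivorship from birth: l_x = p_1·p_2·…·p_x.
  l_1 = 0.40800
  l_2 = 0.17462
  l_3 = 0.10023
  l_4 = 0.03528
R₀ = Σ l_x mₓ:
  age 1: 0.40800 × 3.8 = 1.5504
  age 2: 0.17462 × 5.2 = 0.9080
  age 3: 0.10023 × 4.5 = 0.4510
  age 4: 0.03528 × 5.9 = 0.2082
R₀ = 1.5504 + 0.9080 + 0.4510 + 0.2082 = 3.1176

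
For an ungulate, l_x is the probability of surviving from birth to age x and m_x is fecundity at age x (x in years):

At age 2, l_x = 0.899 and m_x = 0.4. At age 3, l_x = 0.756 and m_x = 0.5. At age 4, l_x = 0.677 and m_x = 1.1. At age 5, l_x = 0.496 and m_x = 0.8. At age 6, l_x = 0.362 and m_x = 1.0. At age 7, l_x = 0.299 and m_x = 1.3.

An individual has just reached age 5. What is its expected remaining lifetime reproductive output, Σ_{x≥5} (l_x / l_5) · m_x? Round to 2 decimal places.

2.31

l_5 = 0.496. Conditional survival from age 5 to x is l_x / l_5.
  x=5: (0.496/0.496) × 0.8 = 0.8000
  x=6: (0.362/0.496) × 1.0 = 0.7298
  x=7: (0.299/0.496) × 1.3 = 0.7837
Sum = 0.8000 + 0.7298 + 0.7837 = 2.3135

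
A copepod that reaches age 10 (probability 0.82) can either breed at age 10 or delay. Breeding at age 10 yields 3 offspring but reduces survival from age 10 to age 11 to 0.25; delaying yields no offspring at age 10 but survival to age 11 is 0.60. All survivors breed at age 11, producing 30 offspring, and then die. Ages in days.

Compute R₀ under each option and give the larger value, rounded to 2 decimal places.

breed at age 10: R₀ = 0.82 × (3 + 0.25 × 30) = 0.82 × 10.5000 = 8.6100
delay to age 11: R₀ = 0.82 × (0.60 × 30) = 0.82 × 18.0000 = 14.7600
Higher: delay to age 11 (14.7600).

14.76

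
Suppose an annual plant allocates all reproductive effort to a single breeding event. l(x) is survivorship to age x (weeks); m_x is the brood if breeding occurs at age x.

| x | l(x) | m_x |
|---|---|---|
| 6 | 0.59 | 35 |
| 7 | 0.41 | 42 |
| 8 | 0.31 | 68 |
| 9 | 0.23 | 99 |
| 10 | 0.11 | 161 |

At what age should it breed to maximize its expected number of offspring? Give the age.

Expected offspring if breeding at age x = l(x) × m_x:
  age 6: 0.59 × 35 = 20.650
  age 7: 0.41 × 42 = 17.220
  age 8: 0.31 × 68 = 21.080
  age 9: 0.23 × 99 = 22.770
  age 10: 0.11 × 161 = 17.710
Maximum at age 9 (22.770).

9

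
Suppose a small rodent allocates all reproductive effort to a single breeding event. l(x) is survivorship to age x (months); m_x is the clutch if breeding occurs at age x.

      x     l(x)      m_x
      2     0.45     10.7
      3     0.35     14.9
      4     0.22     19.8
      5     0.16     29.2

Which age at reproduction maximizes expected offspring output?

3

Expected offspring if breeding at age x = l(x) × m_x:
  age 2: 0.45 × 10.7 = 4.815
  age 3: 0.35 × 14.9 = 5.215
  age 4: 0.22 × 19.8 = 4.356
  age 5: 0.16 × 29.2 = 4.672
Maximum at age 3 (5.215).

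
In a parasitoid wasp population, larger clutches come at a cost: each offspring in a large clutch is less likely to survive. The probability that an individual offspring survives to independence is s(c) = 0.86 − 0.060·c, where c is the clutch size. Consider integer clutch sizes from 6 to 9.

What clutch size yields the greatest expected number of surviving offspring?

Expected surviving offspring = c × s(c):
  c=6: 6 × 0.500 = 3.000
  c=7: 7 × 0.440 = 3.080
  c=8: 8 × 0.380 = 3.040
  c=9: 9 × 0.320 = 2.880
Maximum at c = 7 (3.080 surviving offspring).

7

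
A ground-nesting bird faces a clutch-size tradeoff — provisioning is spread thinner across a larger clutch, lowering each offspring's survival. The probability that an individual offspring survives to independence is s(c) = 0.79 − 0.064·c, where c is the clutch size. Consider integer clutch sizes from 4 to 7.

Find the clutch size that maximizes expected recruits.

6

Expected recruits = c × s(c):
  c=4: 4 × 0.534 = 2.136
  c=5: 5 × 0.470 = 2.350
  c=6: 6 × 0.406 = 2.436
  c=7: 7 × 0.342 = 2.394
Maximum at c = 6 (2.436 recruits).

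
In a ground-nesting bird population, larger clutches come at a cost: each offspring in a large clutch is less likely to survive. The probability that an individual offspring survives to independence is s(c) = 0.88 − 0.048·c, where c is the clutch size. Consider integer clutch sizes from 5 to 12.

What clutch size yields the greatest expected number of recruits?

9

Expected recruits = c × s(c):
  c=5: 5 × 0.640 = 3.200
  c=6: 6 × 0.592 = 3.552
  c=7: 7 × 0.544 = 3.808
  c=8: 8 × 0.496 = 3.968
  c=9: 9 × 0.448 = 4.032
  c=10: 10 × 0.400 = 4.000
  c=11: 11 × 0.352 = 3.872
  c=12: 12 × 0.304 = 3.648
Maximum at c = 9 (4.032 recruits).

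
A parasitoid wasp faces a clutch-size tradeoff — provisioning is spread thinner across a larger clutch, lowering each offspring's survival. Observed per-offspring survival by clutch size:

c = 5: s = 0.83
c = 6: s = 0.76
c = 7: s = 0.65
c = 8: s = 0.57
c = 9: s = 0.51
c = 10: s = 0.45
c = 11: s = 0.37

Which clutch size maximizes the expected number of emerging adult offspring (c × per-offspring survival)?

9

Expected emerging adult offspring = c × s(c):
  c=5: 5 × 0.83 = 4.150
  c=6: 6 × 0.76 = 4.560
  c=7: 7 × 0.65 = 4.550
  c=8: 8 × 0.57 = 4.560
  c=9: 9 × 0.51 = 4.590
  c=10: 10 × 0.45 = 4.500
  c=11: 11 × 0.37 = 4.070
Maximum at c = 9 (4.590 emerging adult offspring).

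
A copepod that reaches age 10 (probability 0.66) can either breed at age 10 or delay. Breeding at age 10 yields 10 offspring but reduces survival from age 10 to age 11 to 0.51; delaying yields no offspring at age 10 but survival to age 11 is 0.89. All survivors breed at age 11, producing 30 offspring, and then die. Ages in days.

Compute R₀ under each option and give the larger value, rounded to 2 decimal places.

breed at age 10: R₀ = 0.66 × (10 + 0.51 × 30) = 0.66 × 25.3000 = 16.6980
delay to age 11: R₀ = 0.66 × (0.89 × 30) = 0.66 × 26.7000 = 17.6220
Higher: delay to age 11 (17.6220).

17.62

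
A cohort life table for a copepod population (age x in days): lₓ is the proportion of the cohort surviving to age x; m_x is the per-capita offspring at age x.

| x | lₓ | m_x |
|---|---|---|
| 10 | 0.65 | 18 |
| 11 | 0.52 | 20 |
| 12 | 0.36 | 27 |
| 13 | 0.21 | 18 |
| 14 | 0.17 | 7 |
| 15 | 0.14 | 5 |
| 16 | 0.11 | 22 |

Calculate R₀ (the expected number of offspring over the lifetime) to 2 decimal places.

R₀ = Σ lₓ m_x:
  age 10: 0.65 × 18 = 11.7000
  age 11: 0.52 × 20 = 10.4000
  age 12: 0.36 × 27 = 9.7200
  age 13: 0.21 × 18 = 3.7800
  age 14: 0.17 × 7 = 1.1900
  age 15: 0.14 × 5 = 0.7000
  age 16: 0.11 × 22 = 2.4200
R₀ = 11.7000 + 10.4000 + 9.7200 + 3.7800 + 1.1900 + 0.7000 + 2.4200 = 39.9100

39.91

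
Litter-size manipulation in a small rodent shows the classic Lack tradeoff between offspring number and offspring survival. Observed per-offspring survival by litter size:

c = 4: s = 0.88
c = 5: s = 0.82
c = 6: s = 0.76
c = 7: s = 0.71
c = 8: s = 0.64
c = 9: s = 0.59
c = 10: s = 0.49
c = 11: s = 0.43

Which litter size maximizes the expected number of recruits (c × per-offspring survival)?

9

Expected recruits = c × s(c):
  c=4: 4 × 0.88 = 3.520
  c=5: 5 × 0.82 = 4.100
  c=6: 6 × 0.76 = 4.560
  c=7: 7 × 0.71 = 4.970
  c=8: 8 × 0.64 = 5.120
  c=9: 9 × 0.59 = 5.310
  c=10: 10 × 0.49 = 4.900
  c=11: 11 × 0.43 = 4.730
Maximum at c = 9 (5.310 recruits).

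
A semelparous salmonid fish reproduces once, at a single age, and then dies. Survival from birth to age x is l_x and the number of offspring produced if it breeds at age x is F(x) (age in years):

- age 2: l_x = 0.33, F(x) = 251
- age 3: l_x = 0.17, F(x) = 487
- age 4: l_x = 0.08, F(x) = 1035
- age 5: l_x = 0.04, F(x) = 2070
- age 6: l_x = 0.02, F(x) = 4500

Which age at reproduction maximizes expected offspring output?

6

Expected offspring if breeding at age x = l_x × F(x):
  age 2: 0.33 × 251 = 82.830
  age 3: 0.17 × 487 = 82.790
  age 4: 0.08 × 1035 = 82.800
  age 5: 0.04 × 2070 = 82.800
  age 6: 0.02 × 4500 = 90.000
Maximum at age 6 (90.000).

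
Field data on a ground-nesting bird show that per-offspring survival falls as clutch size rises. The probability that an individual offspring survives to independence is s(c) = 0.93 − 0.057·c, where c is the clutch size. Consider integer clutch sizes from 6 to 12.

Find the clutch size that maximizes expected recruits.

8

Expected recruits = c × s(c):
  c=6: 6 × 0.588 = 3.528
  c=7: 7 × 0.531 = 3.717
  c=8: 8 × 0.474 = 3.792
  c=9: 9 × 0.417 = 3.753
  c=10: 10 × 0.360 = 3.600
  c=11: 11 × 0.303 = 3.333
  c=12: 12 × 0.246 = 2.952
Maximum at c = 8 (3.792 recruits).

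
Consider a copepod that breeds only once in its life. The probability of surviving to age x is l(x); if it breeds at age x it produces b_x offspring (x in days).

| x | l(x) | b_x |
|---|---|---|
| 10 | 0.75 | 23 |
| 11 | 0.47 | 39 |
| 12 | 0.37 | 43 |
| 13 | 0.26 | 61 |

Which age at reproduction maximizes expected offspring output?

Expected offspring if breeding at age x = l(x) × b_x:
  age 10: 0.75 × 23 = 17.250
  age 11: 0.47 × 39 = 18.330
  age 12: 0.37 × 43 = 15.910
  age 13: 0.26 × 61 = 15.860
Maximum at age 11 (18.330).

11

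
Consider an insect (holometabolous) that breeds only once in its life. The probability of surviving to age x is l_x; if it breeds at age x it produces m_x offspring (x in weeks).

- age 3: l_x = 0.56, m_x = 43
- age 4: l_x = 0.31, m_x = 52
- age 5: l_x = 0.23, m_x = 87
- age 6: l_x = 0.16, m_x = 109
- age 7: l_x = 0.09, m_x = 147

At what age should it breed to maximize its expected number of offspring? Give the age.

Expected offspring if breeding at age x = l_x × m_x:
  age 3: 0.56 × 43 = 24.080
  age 4: 0.31 × 52 = 16.120
  age 5: 0.23 × 87 = 20.010
  age 6: 0.16 × 109 = 17.440
  age 7: 0.09 × 147 = 13.230
Maximum at age 3 (24.080).

3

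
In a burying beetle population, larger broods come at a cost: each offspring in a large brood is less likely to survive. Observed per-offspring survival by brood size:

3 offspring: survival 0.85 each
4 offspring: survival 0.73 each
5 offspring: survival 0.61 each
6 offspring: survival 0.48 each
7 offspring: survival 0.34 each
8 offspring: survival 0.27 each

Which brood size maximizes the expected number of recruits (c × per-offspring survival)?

5

Expected recruits = c × s(c):
  c=3: 3 × 0.85 = 2.550
  c=4: 4 × 0.73 = 2.920
  c=5: 5 × 0.61 = 3.050
  c=6: 6 × 0.48 = 2.880
  c=7: 7 × 0.34 = 2.380
  c=8: 8 × 0.27 = 2.160
Maximum at c = 5 (3.050 recruits).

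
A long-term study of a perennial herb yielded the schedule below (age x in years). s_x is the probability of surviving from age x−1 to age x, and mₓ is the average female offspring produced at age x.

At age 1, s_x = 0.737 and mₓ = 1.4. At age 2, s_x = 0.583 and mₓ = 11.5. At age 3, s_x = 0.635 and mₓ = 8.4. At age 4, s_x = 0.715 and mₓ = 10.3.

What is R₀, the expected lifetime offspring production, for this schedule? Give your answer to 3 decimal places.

10.274

Survivorship from birth: l_x = s_1·s_2·…·s_x.
  l_1 = 0.73700
  l_2 = 0.42967
  l_3 = 0.27284
  l_4 = 0.19508
R₀ = Σ l_x mₓ:
  age 1: 0.73700 × 1.4 = 1.0318
  age 2: 0.42967 × 11.5 = 4.9412
  age 3: 0.27284 × 8.4 = 2.2919
  age 4: 0.19508 × 10.3 = 2.0093
R₀ = 1.0318 + 4.9412 + 2.2919 + 2.0093 = 10.2742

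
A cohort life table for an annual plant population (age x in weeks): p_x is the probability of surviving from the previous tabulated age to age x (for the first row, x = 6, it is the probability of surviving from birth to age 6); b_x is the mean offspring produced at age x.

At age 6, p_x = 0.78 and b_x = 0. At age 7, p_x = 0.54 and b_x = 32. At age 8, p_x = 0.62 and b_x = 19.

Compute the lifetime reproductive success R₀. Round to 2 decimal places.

18.44

Survivorship from birth: l_x = p_6·p_7·…·p_x.
  l_6 = 0.78000
  l_7 = 0.42120
  l_8 = 0.26114
R₀ = Σ l_x b_x:
  age 6: 0.78000 × 0 = 0.0000
  age 7: 0.42120 × 32 = 13.4784
  age 8: 0.26114 × 19 = 4.9617
R₀ = 0.0000 + 13.4784 + 4.9617 = 18.4401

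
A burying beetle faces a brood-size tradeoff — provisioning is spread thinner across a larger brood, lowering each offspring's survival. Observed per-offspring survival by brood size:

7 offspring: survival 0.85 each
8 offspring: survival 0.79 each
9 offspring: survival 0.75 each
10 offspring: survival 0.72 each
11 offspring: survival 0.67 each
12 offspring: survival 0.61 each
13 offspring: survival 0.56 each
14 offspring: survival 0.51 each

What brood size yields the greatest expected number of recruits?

Expected recruits = c × s(c):
  c=7: 7 × 0.85 = 5.950
  c=8: 8 × 0.79 = 6.320
  c=9: 9 × 0.75 = 6.750
  c=10: 10 × 0.72 = 7.200
  c=11: 11 × 0.67 = 7.370
  c=12: 12 × 0.61 = 7.320
  c=13: 13 × 0.56 = 7.280
  c=14: 14 × 0.51 = 7.140
Maximum at c = 11 (7.370 recruits).

11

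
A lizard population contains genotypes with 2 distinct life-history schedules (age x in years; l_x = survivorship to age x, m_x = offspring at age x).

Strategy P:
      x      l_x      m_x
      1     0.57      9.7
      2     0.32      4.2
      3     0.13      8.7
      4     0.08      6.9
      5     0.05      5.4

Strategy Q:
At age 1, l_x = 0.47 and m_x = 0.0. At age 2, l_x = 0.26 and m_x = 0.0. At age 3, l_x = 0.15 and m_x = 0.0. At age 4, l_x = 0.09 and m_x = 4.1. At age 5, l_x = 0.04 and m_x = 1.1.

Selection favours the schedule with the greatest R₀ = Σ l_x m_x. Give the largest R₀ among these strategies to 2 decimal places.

Strategy P: R₀ = 0.57×9.7 + 0.32×4.2 + 0.13×8.7 + 0.08×6.9 + 0.05×5.4 = 8.8260
Strategy Q: R₀ = 0.47×0.0 + 0.26×0.0 + 0.15×0.0 + 0.09×4.1 + 0.04×1.1 = 0.4130
Highest R₀: strategy P with 8.8260.

8.83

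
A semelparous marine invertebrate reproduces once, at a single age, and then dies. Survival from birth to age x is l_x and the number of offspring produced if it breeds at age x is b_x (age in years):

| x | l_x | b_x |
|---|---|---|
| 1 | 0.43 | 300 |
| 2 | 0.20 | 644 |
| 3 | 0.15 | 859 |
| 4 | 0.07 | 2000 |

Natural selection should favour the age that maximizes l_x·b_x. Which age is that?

4

Expected offspring if breeding at age x = l_x × b_x:
  age 1: 0.43 × 300 = 129.000
  age 2: 0.20 × 644 = 128.800
  age 3: 0.15 × 859 = 128.850
  age 4: 0.07 × 2000 = 140.000
Maximum at age 4 (140.000).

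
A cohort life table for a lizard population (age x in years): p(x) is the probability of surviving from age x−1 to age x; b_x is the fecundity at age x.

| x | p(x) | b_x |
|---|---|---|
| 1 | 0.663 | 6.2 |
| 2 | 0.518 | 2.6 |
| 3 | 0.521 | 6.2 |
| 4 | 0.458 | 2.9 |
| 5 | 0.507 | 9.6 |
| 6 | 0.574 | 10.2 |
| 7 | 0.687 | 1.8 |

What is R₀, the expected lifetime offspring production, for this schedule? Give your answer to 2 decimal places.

Survivorship from birth: l_x = p_1·p_2·…·p_x.
  l_1 = 0.66300
  l_2 = 0.34343
  l_3 = 0.17893
  l_4 = 0.08195
  l_5 = 0.04155
  l_6 = 0.02385
  l_7 = 0.01638
R₀ = Σ l_x b_x:
  age 1: 0.66300 × 6.2 = 4.1106
  age 2: 0.34343 × 2.6 = 0.8929
  age 3: 0.17893 × 6.2 = 1.1094
  age 4: 0.08195 × 2.9 = 0.2377
  age 5: 0.04155 × 9.6 = 0.3989
  age 6: 0.02385 × 10.2 = 0.2433
  age 7: 0.01638 × 1.8 = 0.0295
R₀ = 4.1106 + 0.8929 + 1.1094 + 0.2377 + 0.3989 + 0.2433 + 0.0295 = 7.0222

7.02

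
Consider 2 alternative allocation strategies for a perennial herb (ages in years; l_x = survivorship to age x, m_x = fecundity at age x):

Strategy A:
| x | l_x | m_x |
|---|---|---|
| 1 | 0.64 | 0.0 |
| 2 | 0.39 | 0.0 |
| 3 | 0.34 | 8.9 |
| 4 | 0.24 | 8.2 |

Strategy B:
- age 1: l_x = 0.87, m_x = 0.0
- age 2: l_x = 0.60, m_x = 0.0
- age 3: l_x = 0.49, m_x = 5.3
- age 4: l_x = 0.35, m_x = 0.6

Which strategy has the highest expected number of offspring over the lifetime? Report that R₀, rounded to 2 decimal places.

Strategy A: R₀ = 0.64×0.0 + 0.39×0.0 + 0.34×8.9 + 0.24×8.2 = 4.9940
Strategy B: R₀ = 0.87×0.0 + 0.60×0.0 + 0.49×5.3 + 0.35×0.6 = 2.8070
Highest R₀: strategy A with 4.9940.

4.99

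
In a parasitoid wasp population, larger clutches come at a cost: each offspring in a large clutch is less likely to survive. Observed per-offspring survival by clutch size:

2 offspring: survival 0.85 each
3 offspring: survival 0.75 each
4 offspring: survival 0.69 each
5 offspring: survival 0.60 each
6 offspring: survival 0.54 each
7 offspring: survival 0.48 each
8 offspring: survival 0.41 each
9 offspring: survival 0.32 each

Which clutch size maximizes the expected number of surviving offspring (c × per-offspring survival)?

7

Expected surviving offspring = c × s(c):
  c=2: 2 × 0.85 = 1.700
  c=3: 3 × 0.75 = 2.250
  c=4: 4 × 0.69 = 2.760
  c=5: 5 × 0.60 = 3.000
  c=6: 6 × 0.54 = 3.240
  c=7: 7 × 0.48 = 3.360
  c=8: 8 × 0.41 = 3.280
  c=9: 9 × 0.32 = 2.880
Maximum at c = 7 (3.360 surviving offspring).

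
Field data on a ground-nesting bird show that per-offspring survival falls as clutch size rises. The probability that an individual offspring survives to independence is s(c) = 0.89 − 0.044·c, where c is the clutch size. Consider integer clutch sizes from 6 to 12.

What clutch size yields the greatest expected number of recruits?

10

Expected recruits = c × s(c):
  c=6: 6 × 0.626 = 3.756
  c=7: 7 × 0.582 = 4.074
  c=8: 8 × 0.538 = 4.304
  c=9: 9 × 0.494 = 4.446
  c=10: 10 × 0.450 = 4.500
  c=11: 11 × 0.406 = 4.466
  c=12: 12 × 0.362 = 4.344
Maximum at c = 10 (4.500 recruits).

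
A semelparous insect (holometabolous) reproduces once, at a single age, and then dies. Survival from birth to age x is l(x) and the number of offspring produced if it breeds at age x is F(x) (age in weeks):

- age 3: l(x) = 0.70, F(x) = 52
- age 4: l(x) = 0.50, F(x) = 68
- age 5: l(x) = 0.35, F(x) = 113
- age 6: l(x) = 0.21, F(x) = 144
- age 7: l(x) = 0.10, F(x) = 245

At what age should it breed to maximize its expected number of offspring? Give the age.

5

Expected offspring if breeding at age x = l(x) × F(x):
  age 3: 0.70 × 52 = 36.400
  age 4: 0.50 × 68 = 34.000
  age 5: 0.35 × 113 = 39.550
  age 6: 0.21 × 144 = 30.240
  age 7: 0.10 × 245 = 24.500
Maximum at age 5 (39.550).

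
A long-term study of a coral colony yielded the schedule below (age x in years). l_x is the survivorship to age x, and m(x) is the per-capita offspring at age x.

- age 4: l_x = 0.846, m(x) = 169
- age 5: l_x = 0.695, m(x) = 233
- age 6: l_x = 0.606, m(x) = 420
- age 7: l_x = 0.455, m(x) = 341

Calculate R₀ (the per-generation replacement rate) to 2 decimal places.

714.58

R₀ = Σ l_x m(x):
  age 4: 0.846 × 169 = 142.9740
  age 5: 0.695 × 233 = 161.9350
  age 6: 0.606 × 420 = 254.5200
  age 7: 0.455 × 341 = 155.1550
R₀ = 142.9740 + 161.9350 + 254.5200 + 155.1550 = 714.5840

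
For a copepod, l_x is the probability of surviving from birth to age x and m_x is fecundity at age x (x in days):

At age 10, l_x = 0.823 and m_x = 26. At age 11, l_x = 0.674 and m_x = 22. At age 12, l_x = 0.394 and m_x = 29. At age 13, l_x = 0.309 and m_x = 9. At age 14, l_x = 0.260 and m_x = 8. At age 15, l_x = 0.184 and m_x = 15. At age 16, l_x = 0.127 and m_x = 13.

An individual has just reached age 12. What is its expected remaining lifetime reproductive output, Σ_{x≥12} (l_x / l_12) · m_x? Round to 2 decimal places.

l_12 = 0.394. Conditional survival from age 12 to x is l_x / l_12.
  x=12: (0.394/0.394) × 29 = 29.0000
  x=13: (0.309/0.394) × 9 = 7.0584
  x=14: (0.260/0.394) × 8 = 5.2792
  x=15: (0.184/0.394) × 15 = 7.0051
  x=16: (0.127/0.394) × 13 = 4.1904
Sum = 29.0000 + 7.0584 + 5.2792 + 7.0051 + 4.1904 = 52.5330

52.53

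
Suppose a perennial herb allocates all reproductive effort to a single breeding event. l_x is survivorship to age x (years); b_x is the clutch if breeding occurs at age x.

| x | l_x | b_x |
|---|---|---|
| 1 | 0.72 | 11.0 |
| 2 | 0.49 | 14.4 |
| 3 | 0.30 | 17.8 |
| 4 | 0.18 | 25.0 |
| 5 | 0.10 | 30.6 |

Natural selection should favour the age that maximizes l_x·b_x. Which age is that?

1

Expected offspring if breeding at age x = l_x × b_x:
  age 1: 0.72 × 11.0 = 7.920
  age 2: 0.49 × 14.4 = 7.056
  age 3: 0.30 × 17.8 = 5.340
  age 4: 0.18 × 25.0 = 4.500
  age 5: 0.10 × 30.6 = 3.060
Maximum at age 1 (7.920).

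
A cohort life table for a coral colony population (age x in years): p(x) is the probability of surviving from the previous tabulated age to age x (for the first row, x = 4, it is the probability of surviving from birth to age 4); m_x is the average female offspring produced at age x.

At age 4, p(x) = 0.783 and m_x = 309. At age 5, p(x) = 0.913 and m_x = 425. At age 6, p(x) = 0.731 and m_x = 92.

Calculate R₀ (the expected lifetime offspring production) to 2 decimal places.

593.85

Survivorship from birth: l_x = p_4·p_5·…·p_x.
  l_4 = 0.78300
  l_5 = 0.71488
  l_6 = 0.52258
R₀ = Σ l_x m_x:
  age 4: 0.78300 × 309 = 241.9470
  age 5: 0.71488 × 425 = 303.8240
  age 6: 0.52258 × 92 = 48.0774
R₀ = 241.9470 + 303.8240 + 48.0774 = 593.8484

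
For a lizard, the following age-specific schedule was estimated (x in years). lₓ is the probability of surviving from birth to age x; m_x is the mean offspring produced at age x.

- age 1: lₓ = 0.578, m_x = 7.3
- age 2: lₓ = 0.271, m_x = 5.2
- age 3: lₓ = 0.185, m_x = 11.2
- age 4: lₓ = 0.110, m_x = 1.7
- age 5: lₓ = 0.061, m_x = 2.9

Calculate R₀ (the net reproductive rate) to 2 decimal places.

R₀ = Σ lₓ m_x:
  age 1: 0.578 × 7.3 = 4.2194
  age 2: 0.271 × 5.2 = 1.4092
  age 3: 0.185 × 11.2 = 2.0720
  age 4: 0.110 × 1.7 = 0.1870
  age 5: 0.061 × 2.9 = 0.1769
R₀ = 4.2194 + 1.4092 + 2.0720 + 0.1870 + 0.1769 = 8.0645

8.06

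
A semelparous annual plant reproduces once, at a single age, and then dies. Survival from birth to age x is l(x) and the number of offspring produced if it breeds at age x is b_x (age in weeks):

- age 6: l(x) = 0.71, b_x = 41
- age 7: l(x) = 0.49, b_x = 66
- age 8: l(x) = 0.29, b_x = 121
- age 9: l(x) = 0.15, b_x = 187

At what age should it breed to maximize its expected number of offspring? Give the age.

Expected offspring if breeding at age x = l(x) × b_x:
  age 6: 0.71 × 41 = 29.110
  age 7: 0.49 × 66 = 32.340
  age 8: 0.29 × 121 = 35.090
  age 9: 0.15 × 187 = 28.050
Maximum at age 8 (35.090).

8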